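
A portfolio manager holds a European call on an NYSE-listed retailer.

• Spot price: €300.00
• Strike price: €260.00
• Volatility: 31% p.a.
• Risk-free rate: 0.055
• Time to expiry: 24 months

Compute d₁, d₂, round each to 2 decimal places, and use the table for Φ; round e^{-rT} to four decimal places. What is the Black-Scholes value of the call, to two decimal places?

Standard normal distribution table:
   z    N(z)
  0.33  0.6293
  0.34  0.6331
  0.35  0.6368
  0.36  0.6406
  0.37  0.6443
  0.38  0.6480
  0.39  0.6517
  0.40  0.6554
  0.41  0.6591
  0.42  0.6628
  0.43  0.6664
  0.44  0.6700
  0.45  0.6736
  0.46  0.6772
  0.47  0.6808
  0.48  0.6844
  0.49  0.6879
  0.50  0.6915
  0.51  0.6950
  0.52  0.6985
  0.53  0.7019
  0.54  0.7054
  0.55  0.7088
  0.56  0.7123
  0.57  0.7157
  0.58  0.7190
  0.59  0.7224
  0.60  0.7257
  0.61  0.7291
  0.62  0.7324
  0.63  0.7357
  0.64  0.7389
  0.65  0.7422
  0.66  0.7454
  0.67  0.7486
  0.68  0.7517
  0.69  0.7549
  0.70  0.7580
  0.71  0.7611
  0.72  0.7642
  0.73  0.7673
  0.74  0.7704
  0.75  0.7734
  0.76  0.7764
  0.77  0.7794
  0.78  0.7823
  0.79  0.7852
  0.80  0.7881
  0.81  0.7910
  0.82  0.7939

€87.23

σ√T = 0.31·√2 = 0.4384
d₁ = [ln(300/260) + (0.055 + 0.31²/2)·2] / 0.4384 = [0.1431 + 0.2061] / 0.4384 = 0.7965 which rounds to 0.80
d₂ = d₁ − σ√T = 0.7965 − 0.4384 = 0.3581 which rounds to 0.36
exp(−rT) = exp(−0.055·2) = 0.8958
N(d₁) = N(0.80) = 0.7881;  N(d₂) = N(0.36) = 0.6406
C = 300·0.7881 − 260·0.8958·0.6406 = 236.4300 − 149.2009 = 87.2291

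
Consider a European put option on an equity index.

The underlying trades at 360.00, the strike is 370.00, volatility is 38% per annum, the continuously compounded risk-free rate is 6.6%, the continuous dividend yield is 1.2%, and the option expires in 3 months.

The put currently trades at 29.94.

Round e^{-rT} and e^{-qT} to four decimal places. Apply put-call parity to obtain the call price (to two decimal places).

e^(−qT) = e^(−0.012·0.25) = 0.9970;  e^(−rT) = e^(−0.066·0.25) = 0.9836
Put-call parity: C − P = S·e^(−qT) − K·e^(−rT) = 360·0.9970 − 370·0.9836 = 358.9200 − 363.9320 = -5.0120
C = P + (C − P) = 29.94 + (-5.0120) = 24.9280

24.93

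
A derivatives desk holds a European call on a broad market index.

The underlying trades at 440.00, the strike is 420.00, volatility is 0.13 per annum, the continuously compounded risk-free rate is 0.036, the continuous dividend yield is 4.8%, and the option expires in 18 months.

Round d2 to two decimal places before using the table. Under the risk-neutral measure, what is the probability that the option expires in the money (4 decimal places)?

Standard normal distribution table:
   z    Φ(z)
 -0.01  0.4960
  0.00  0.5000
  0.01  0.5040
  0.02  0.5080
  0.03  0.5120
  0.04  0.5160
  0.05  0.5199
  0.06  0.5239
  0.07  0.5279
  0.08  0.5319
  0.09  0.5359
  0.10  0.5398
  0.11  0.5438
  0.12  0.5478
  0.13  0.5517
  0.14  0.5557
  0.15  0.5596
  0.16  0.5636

T = 1.5;  σ√T = 0.1592
ln(S/K) + (r − q + σ²/2)T = ln(440/420) + (0.036 − 0.048 + 0.13²/2)·1.5 = 0.0465 − 0.0053 = 0.0412
d₁ = 0.0412 / 0.1592 = 0.2587 → 0.26
d₂ = d₁ − σ√T = 0.2587 − 0.1592 = 0.0995 → 0.10
Pr(exercise) under Q = N(d₂) = 0.5398

0.5398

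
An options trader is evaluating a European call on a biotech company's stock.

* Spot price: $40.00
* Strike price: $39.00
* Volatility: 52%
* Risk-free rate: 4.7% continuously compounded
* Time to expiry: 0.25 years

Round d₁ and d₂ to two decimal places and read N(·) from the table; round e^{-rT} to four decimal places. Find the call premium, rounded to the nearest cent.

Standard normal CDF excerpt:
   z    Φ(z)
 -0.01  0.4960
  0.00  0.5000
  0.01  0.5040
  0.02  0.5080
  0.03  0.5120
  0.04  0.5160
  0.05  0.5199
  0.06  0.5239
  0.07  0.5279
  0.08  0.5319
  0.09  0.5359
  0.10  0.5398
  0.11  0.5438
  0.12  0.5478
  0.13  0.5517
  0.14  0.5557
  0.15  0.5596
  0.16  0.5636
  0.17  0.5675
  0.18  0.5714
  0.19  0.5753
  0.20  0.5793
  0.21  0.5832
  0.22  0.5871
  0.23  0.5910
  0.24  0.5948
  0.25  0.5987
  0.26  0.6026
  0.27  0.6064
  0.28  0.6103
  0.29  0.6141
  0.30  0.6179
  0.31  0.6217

σ√T = 0.52 × 0.5000 = 0.2600
ln(S/K) + (r + σ²/2)T = ln(40/39) + (0.047 + 0.52²/2)·0.25 = 0.0253 + 0.0456 = 0.0709
d₁ = 0.0709 / 0.2600 = 0.2726 → 0.27
d₂ = d₁ − σ√T = 0.2726 − 0.2600 = 0.0126 → 0.01
e^(−rT) = e^(−0.047·0.25) = 0.9883
C = 40·N(0.27) − 39·0.9883·N(0.01) = 40·0.6064 − 39·0.9883·0.5040 = 24.2560 − 19.4260 = 4.8300

$4.83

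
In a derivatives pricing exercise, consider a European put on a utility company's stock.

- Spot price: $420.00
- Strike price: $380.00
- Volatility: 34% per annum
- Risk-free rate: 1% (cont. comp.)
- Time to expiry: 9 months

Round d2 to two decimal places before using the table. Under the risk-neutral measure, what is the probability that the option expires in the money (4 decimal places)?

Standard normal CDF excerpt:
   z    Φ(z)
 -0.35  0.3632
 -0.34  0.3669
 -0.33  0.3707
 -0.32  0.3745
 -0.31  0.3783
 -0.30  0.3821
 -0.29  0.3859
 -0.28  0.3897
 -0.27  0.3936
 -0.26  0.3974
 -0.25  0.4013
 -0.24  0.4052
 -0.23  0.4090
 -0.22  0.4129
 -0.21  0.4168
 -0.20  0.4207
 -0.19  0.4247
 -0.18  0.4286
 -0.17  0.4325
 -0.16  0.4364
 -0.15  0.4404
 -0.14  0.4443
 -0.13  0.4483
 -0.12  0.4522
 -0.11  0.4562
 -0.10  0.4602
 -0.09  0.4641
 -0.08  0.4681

T = 0.75;  σ√T = 0.2944
d₁ = [ln(420/380) + (0.01 + 0.34²/2)·0.75] / 0.2944 = [0.1001 + 0.0509] / 0.2944 = 0.5126 which rounds to 0.51
d₂ = d₁ − σ√T = 0.5126 − 0.2944 = 0.2181 which rounds to 0.22
Pr(exercise) under Q = N(−d₂) = N(-0.22) = 0.4129

0.4129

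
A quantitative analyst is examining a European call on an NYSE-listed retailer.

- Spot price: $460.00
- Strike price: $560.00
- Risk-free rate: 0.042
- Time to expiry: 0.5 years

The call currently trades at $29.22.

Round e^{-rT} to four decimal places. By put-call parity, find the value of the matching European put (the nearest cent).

$117.57

exp(−rT) = exp(−0.042·0.5) = 0.9792
Put-call parity: C − P = S − K·e^(−rT) = 460 − 560·0.9792 = 460 − 548.3520 = -88.3520
P = C − (C − P) = 29.22 − (-88.3520) = 117.5720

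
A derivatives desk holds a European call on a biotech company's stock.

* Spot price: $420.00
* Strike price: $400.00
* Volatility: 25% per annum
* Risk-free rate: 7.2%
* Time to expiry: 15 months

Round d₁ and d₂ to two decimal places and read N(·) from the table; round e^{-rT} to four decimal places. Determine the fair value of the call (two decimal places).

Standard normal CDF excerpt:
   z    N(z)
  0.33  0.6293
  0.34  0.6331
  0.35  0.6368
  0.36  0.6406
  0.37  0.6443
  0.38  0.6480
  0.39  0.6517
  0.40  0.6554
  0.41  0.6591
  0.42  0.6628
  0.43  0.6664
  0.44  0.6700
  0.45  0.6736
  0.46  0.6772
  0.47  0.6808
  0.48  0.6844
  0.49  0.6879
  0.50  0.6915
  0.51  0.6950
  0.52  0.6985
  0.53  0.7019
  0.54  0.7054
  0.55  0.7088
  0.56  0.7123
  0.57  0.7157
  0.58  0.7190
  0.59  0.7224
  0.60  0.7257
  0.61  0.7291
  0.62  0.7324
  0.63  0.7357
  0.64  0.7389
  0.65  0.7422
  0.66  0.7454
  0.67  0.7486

$76.16

σ√T = 0.25·√1.25 = 0.2795
ln(S/K) + (r + σ²/2)T = ln(420/400) + (0.072 + 0.25²/2)·1.25 = 0.0488 + 0.1291 = 0.1779
d₁ = 0.1779 / 0.2795 = 0.6363 ≈ 0.64
d₂ = d₁ − σ√T = 0.6363 − 0.2795 = 0.3568 ≈ 0.36
exp(−rT) = exp(−0.072·1.25) = 0.9139
N(d₁) = N(0.64) = 0.7389;  N(d₂) = N(0.36) = 0.6406
C = 420·0.7389 − 400·0.9139·0.6406 = 310.3380 − 234.1777 = 76.1603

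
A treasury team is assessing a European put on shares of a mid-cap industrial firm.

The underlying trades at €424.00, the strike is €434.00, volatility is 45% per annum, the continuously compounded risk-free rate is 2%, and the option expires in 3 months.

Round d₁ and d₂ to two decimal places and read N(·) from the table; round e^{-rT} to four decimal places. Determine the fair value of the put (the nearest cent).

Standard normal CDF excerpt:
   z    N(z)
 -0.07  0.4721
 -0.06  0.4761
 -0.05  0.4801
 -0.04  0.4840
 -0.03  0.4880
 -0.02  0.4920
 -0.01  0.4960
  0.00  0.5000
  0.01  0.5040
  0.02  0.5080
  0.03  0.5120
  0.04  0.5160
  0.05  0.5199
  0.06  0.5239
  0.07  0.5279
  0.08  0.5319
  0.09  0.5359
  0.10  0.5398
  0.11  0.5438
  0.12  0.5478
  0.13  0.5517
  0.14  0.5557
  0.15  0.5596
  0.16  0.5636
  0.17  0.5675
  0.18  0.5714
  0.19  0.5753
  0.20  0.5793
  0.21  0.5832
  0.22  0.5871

σ√T = 0.45·√0.25 = 0.2250
ln(S/K) + (r + σ²/2)T = ln(424/434) + (0.02 + 0.45²/2)·0.25 = -0.0233 + 0.0303 = 0.0070
d₁ = 0.0070 / 0.2250 = 0.0311 ⇒ 0.03
d₂ = d₁ − σ√T = 0.0311 − 0.2250 = -0.1939 ⇒ -0.19
e^(−rT) = e^(−0.02·0.25) = 0.9950
N(−d₂) = N(0.19) = 0.5753;  N(−d₁) = N(-0.03) = 0.4880
P = 434·0.9950·0.5753 − 424·0.4880 = 248.4318 − 206.9120 = 41.5198

€41.52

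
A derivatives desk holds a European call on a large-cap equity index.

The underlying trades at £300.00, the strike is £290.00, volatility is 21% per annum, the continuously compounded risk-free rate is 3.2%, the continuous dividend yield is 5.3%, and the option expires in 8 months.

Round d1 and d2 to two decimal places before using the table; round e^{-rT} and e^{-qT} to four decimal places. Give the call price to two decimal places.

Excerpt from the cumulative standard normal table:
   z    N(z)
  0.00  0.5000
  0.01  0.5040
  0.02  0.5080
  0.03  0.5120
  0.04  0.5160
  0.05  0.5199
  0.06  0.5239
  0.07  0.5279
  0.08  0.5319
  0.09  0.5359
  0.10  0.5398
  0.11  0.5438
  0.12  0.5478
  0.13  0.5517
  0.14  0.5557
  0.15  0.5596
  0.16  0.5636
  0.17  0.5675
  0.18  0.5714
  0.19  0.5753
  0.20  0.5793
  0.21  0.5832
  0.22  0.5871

£22.41

σ√T = 0.21 × 0.8165 = 0.1715
ln(S/K) + (r − q + σ²/2)T = ln(300/290) + (0.032 − 0.053 + 0.21²/2)·0.6667 = 0.0339 + 0.0007 = 0.0346
d₁ = 0.0346 / 0.1715 = 0.2018 ⇒ 0.20
d₂ = d₁ − σ√T = 0.2018 − 0.1715 = 0.0303 ⇒ 0.03
e^(−qT) = e^(−0.053·0.6667) = 0.9653;  e^(−rT) = e^(−0.032·0.6667) = 0.9789
N(d₁) = N(0.20) = 0.5793;  N(d₂) = N(0.03) = 0.5120
C = 300·0.9653·0.5793 − 290·0.9789·0.5120 = 167.7595 − 145.3471 = 22.4124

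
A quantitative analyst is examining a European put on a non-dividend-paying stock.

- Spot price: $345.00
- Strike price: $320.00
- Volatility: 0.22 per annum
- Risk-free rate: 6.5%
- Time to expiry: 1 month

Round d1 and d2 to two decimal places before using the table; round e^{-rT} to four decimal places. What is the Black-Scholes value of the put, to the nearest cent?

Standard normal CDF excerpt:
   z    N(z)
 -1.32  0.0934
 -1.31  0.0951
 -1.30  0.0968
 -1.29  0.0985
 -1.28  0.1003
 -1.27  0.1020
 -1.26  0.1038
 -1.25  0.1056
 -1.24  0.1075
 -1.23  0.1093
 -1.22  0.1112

σ√T = 0.22 × 0.2887 = 0.0635
d₁ = [ln(345/320) + (0.065 + 0.22²/2)·0.08333] / 0.0635 = [0.0752 + 0.0074] / 0.0635 = 1.3015 which rounds to 1.30
d₂ = d₁ − σ√T = 1.3015 − 0.0635 = 1.2380 which rounds to 1.24
exp(−rT) = exp(−0.065·0.08333) = 0.9946
N(−d₂) = N(-1.24) = 0.1075;  N(−d₁) = N(-1.30) = 0.0968
P = 320·0.9946·0.1075 − 345·0.0968 = 34.2142 − 33.3960 = 0.8182

$0.82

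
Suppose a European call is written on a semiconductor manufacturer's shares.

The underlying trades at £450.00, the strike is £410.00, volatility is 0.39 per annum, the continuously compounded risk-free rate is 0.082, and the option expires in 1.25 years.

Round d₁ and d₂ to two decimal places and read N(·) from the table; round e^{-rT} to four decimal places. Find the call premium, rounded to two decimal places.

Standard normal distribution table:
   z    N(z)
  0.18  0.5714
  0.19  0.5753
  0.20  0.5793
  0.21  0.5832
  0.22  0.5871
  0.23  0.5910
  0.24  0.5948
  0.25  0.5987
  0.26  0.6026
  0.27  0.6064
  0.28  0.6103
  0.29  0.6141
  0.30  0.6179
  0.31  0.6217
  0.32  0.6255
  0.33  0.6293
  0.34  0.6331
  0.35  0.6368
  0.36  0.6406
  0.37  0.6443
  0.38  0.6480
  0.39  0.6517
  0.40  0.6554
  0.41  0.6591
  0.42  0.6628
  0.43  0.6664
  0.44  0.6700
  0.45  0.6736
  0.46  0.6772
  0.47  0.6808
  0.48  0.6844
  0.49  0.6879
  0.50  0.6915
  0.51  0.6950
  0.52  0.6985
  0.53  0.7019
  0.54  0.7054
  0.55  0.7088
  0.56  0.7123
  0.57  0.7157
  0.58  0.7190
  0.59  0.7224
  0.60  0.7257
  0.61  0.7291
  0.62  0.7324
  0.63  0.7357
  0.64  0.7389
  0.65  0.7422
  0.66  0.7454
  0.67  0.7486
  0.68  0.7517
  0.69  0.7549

σ√T = 0.39 × 1.1180 = 0.4360
d₁ = [ln(450/410) + (0.082 + ½·0.39²)·1.25] / (σ√T) = (0.0931 + 0.1976) / 0.4360 = 0.6666 ⇒ 0.67
d₂ = 0.6666 − 0.4360 = 0.2306 ⇒ 0.23
e^(−rT) = e^(−0.082·1.25) = 0.9026
C = 450·N(0.67) − 410·0.9026·N(0.23) = 450·0.7486 − 410·0.9026·0.5910 = 336.8700 − 218.7090 = 118.1610

£118.16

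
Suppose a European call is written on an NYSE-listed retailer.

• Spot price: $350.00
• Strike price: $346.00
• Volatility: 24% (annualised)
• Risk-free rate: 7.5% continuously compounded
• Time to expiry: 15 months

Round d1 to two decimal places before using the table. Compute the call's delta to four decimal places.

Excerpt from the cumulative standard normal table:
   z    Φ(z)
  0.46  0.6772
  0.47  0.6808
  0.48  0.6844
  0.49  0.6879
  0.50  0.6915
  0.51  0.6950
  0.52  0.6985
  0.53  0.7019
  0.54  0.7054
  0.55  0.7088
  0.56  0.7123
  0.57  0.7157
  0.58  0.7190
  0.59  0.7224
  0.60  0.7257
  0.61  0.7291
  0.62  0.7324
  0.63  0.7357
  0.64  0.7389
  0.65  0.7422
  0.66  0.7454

σ√T = 0.24 × 1.1180 = 0.2683
d₁ = [ln(350/346) + (0.075 + 0.24²/2)·1.25] / 0.2683 = [0.0115 + 0.1298] / 0.2683 = 0.5264 ≈ 0.53
N(d₁) = N(0.53) = 0.7019
Δ_call = N(d₁) = 0.7019

0.7019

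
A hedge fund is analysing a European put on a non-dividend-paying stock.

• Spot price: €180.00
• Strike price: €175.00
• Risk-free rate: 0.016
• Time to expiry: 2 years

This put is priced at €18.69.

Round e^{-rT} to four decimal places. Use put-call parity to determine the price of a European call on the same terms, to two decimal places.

€29.20

e^(−rT) = e^(−0.016·2) = 0.9685
Put-call parity: C − P = S − K·e^(−rT) = 180 − 175·0.9685 = 180 − 169.4875 = 10.5125
C = P + (C − P) = 18.69 + (10.5125) = 29.2025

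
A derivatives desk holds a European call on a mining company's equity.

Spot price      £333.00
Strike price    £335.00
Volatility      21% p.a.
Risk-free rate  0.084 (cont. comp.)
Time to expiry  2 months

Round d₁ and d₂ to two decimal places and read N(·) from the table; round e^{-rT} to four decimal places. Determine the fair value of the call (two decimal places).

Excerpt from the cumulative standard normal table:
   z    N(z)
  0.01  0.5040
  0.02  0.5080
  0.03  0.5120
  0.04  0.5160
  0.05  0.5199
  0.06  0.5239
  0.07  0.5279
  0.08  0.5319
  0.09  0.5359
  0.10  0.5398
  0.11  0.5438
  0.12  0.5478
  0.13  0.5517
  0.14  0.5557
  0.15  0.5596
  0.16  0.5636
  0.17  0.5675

T = 0.1667;  σ√T = 0.0857
d₁ = [ln(333/335) + (0.084 + ½·0.21²)·0.1667] / (σ√T) = (-0.0060 + 0.0177) / 0.0857 = 0.1363 → 0.14
d₂ = 0.1363 − 0.0857 = 0.0506 → 0.05
exp(−rT) = exp(−0.084·0.1667) = 0.9861
C = 333·N(0.14) − 335·0.9861·N(0.05) = 333·0.5557 − 335·0.9861·0.5199 = 185.0481 − 171.7456 = 13.3025

£13.30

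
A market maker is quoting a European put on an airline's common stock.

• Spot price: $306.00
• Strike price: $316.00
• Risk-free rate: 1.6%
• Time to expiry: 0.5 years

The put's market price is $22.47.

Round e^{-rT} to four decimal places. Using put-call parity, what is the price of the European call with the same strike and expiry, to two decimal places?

e^(−rT) = e^(−0.016·0.5) = 0.9920
Put-call parity: C − P = S − K·e^(−rT) = 306 − 316·0.9920 = 306 − 313.4720 = -7.4720
C = P + (C − P) = 22.47 + (-7.4720) = 14.9980

$15.00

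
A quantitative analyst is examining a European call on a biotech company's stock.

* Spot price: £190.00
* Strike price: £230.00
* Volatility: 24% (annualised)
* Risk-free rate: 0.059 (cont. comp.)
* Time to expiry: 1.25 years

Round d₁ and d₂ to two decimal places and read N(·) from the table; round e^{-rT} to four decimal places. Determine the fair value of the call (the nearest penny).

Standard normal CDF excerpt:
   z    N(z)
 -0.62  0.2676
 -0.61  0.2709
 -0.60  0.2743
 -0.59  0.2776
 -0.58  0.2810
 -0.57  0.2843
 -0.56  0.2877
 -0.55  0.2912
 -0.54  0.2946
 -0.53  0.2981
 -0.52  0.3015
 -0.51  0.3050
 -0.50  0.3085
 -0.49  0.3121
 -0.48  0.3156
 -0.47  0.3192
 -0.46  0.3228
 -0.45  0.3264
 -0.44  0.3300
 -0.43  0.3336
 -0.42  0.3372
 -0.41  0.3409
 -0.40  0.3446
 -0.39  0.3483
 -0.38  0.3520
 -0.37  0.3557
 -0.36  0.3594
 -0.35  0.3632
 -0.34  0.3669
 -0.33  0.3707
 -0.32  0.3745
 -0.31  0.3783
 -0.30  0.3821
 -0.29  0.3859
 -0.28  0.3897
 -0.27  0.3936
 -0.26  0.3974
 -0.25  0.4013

σ√T = 0.24 × 1.1180 = 0.2683
d₁ = [ln(190/230) + (0.059 + ½·0.24²)·1.25] / (σ√T) = (-0.1911 + 0.1097) / 0.2683 = -0.3030 ≈ -0.30
d₂ = -0.3030 − 0.2683 = -0.5713 ≈ -0.57
exp(−rT) = exp(−0.059·1.25) = 0.9289
N(d₁) = N(-0.30) = 0.3821;  N(d₂) = N(-0.57) = 0.2843
C = 190·0.3821 − 230·0.9289·0.2843 = 72.5990 − 60.7398 = 11.8592

£11.86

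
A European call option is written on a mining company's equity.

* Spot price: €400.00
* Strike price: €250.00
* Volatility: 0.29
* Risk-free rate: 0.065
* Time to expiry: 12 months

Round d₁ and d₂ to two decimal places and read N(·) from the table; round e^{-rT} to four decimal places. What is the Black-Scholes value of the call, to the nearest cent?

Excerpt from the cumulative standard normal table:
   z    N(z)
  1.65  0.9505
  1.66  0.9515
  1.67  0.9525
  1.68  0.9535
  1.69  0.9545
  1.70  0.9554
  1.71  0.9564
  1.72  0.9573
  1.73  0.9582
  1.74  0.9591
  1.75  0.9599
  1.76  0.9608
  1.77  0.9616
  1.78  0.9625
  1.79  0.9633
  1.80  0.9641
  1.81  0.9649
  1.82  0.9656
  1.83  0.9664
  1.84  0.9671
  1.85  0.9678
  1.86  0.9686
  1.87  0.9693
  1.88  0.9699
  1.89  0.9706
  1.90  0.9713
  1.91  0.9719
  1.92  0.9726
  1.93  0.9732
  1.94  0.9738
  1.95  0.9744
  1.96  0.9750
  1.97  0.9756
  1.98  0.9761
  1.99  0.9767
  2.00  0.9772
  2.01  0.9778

T = 1;  σ√T = 0.2900
d₁ = [ln(400/250) + (0.065 + 0.29²/2)·1] / 0.2900 = [0.4700 + 0.1071] / 0.2900 = 1.9898 → 1.99
d₂ = d₁ − σ√T = 1.9898 − 0.2900 = 1.6998 → 1.70
e^(−rT) = e^(−0.065·1) = 0.9371
N(d₁) = N(1.99) = 0.9767;  N(d₂) = N(1.70) = 0.9554
C = 400·0.9767 − 250·0.9371·0.9554 = 390.6800 − 223.8263 = 166.8537

€166.85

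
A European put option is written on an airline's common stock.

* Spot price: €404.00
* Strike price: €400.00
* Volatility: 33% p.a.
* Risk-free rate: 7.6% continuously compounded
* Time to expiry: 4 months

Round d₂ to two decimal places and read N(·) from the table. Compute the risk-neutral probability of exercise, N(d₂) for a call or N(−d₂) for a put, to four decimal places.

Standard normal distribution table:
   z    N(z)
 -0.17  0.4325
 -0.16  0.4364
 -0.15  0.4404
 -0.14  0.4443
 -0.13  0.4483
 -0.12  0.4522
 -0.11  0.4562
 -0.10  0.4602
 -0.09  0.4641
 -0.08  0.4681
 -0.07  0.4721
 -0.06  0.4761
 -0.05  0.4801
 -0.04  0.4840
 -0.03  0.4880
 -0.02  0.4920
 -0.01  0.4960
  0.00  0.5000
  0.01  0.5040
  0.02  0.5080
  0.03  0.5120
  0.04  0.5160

σ√T = 0.33·√0.3333 = 0.1905
ln(S/K) + (r + σ²/2)T = ln(404/400) + (0.076 + 0.33²/2)·0.3333 = 0.0100 + 0.0435 = 0.0534
d₁ = 0.0534 / 0.1905 = 0.2805 ⇒ 0.28
d₂ = d₁ − σ√T = 0.2805 − 0.1905 = 0.0899 ⇒ 0.09
Pr(exercise) under Q = N(−d₂) = N(-0.09) = 0.4641

0.4641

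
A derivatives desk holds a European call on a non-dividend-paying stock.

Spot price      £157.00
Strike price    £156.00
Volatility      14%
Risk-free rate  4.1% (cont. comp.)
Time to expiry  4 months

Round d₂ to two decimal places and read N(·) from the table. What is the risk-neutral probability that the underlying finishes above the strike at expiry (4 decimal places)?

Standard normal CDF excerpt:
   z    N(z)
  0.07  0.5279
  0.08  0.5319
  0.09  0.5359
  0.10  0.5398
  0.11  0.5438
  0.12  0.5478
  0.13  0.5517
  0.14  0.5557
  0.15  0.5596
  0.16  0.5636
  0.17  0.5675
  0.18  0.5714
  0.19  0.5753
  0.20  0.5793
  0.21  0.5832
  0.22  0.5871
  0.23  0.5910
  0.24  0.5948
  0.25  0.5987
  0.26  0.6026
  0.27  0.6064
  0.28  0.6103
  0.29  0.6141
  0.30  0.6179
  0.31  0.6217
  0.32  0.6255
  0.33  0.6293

σ√T = 0.14·√0.3333 = 0.0808
d₁ = [ln(157/156) + (0.041 + ½·0.14²)·0.3333] / (σ√T) = (0.0064 + 0.0169) / 0.0808 = 0.2885 ≈ 0.29
d₂ = 0.2885 − 0.0808 = 0.2077 ≈ 0.21
Pr(exercise) under Q = N(d₂) = 0.5832

0.5832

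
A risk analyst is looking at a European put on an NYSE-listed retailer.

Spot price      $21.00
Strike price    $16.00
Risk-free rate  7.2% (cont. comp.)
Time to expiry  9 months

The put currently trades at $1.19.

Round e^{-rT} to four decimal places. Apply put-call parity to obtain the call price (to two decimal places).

exp(−rT) = exp(−0.072·0.75) = 0.9474
Put-call parity: C − P = S − K·e^(−rT) = 21 − 16·0.9474 = 21 − 15.1584 = 5.8416
C = P + (C − P) = 1.19 + (5.8416) = 7.0316

$7.03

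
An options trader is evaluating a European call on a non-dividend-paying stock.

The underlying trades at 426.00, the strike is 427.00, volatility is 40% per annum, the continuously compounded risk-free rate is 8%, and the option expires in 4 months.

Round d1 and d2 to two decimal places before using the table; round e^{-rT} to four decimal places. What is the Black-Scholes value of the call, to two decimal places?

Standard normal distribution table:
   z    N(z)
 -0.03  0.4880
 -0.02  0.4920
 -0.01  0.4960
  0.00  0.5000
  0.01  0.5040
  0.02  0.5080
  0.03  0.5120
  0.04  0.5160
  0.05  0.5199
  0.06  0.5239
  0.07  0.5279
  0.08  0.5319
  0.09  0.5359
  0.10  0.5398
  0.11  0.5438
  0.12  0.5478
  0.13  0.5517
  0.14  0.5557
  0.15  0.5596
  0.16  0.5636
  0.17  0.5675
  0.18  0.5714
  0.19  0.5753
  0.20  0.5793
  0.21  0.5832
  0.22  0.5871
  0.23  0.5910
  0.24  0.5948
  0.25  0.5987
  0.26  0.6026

43.88

σ√T = 0.4·√0.3333 = 0.2309
d₁ = [ln(426/427) + (0.08 + ½·0.4²)·0.3333] / (σ√T) = (-0.0023 + 0.0533) / 0.2309 = 0.2208 ⇒ 0.22
d₂ = 0.2208 − 0.2309 = -0.0102 ⇒ -0.01
e^(−rT) = e^(−0.08·0.3333) = 0.9737
N(d₁) = N(0.22) = 0.5871;  N(d₂) = N(-0.01) = 0.4960
C = 426·0.5871 − 427·0.9737·0.4960 = 250.1046 − 206.2219 = 43.8827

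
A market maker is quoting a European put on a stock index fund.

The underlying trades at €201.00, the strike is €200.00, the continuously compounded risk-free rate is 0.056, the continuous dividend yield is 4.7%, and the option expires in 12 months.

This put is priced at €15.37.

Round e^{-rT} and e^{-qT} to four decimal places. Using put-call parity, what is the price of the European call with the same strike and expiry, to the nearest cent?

e^(−qT) = e^(−0.047·1) = 0.9541;  e^(−rT) = e^(−0.056·1) = 0.9455
Put-call parity: C − P = S·e^(−qT) − K·e^(−rT) = 201·0.9541 − 200·0.9455 = 191.7741 − 189.1000 = 2.6741
C = P + (C − P) = 15.37 + (2.6741) = 18.0441

€18.04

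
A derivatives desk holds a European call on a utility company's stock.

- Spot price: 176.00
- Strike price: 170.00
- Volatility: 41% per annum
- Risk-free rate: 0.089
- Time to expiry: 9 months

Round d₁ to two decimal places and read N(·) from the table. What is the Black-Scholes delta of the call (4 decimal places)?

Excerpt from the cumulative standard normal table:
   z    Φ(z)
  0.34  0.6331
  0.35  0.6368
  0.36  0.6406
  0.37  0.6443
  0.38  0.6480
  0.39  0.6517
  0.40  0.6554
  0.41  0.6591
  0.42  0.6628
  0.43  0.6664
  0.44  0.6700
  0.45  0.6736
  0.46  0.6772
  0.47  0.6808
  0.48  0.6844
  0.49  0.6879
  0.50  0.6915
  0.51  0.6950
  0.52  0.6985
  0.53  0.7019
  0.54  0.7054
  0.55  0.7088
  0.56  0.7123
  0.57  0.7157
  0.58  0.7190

0.6772

σ√T = 0.41·√0.75 = 0.3551
d₁ = [ln(176/170) + (0.089 + 0.41²/2)·0.75] / 0.3551 = [0.0347 + 0.1298] / 0.3551 = 0.4632 ≈ 0.46
N(d₁) = N(0.46) = 0.6772
Δ_call = N(d₁) = 0.6772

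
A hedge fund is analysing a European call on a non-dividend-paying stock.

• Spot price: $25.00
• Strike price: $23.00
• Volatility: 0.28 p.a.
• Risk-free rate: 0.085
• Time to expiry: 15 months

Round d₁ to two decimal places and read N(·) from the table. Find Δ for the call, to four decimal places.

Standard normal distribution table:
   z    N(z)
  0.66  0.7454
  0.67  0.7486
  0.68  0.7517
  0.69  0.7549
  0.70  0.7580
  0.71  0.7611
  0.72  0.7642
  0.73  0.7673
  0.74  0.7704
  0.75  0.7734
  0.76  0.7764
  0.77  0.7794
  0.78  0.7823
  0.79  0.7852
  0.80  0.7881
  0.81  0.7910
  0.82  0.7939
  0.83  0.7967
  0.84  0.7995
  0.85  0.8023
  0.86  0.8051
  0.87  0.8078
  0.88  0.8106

0.7764

σ√T = 0.28·√1.25 = 0.3130
d₁ = [ln(25/23) + (0.085 + 0.28²/2)·1.25] / 0.3130 = [0.0834 + 0.1552] / 0.3130 = 0.7623 ≈ 0.76
N(d₁) = N(0.76) = 0.7764
Δ_call = N(d₁) = 0.7764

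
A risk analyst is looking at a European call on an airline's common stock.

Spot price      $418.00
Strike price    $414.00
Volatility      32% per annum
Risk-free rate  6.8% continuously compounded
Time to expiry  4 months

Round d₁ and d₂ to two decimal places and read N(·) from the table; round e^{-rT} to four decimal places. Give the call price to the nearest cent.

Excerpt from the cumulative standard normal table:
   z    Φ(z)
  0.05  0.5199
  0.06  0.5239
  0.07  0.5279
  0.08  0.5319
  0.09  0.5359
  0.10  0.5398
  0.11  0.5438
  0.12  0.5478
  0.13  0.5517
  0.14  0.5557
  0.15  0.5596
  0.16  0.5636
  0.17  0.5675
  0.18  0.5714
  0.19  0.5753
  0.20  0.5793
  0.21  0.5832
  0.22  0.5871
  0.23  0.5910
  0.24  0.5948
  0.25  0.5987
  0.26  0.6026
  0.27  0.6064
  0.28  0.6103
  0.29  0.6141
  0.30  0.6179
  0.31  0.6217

$38.20

σ√T = 0.32·√0.3333 = 0.1848
d₁ = [ln(418/414) + (0.068 + 0.32²/2)·0.3333] / 0.1848 = [0.0096 + 0.0397] / 0.1848 = 0.2671 ⇒ 0.27
d₂ = d₁ − σ√T = 0.2671 − 0.1848 = 0.0824 ⇒ 0.08
e^(−rT) = e^(−0.068·0.3333) = 0.9776
C = 418·N(0.27) − 414·0.9776·N(0.08) = 418·0.6064 − 414·0.9776·0.5319 = 253.4752 − 215.2740 = 38.2012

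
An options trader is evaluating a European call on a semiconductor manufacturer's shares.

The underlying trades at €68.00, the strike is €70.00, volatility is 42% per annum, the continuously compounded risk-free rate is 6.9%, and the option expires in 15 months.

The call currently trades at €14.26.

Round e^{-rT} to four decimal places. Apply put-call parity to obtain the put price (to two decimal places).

exp(−rT) = exp(−0.069·1.25) = 0.9174
Put-call parity: C − P = S − K·e^(−rT) = 68 − 70·0.9174 = 68 − 64.2180 = 3.7820
P = C − (C − P) = 14.26 − (3.7820) = 10.4780

€10.48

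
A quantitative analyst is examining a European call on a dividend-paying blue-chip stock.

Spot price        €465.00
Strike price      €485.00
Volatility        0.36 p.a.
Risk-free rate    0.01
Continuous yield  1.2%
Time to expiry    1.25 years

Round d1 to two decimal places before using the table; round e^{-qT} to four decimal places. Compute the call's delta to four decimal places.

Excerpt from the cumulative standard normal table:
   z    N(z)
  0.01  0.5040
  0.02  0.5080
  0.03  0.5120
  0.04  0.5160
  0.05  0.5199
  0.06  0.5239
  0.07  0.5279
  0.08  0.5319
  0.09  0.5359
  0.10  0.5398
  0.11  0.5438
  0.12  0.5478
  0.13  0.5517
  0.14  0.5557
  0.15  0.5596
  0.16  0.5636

0.5279

σ√T = 0.36·√1.25 = 0.4025
d₁ = [ln(465/485) + (0.01 − 0.012 + 0.36²/2)·1.25] / 0.4025 = [-0.0421 + 0.0785] / 0.4025 = 0.0904 → 0.09
N(d₁) = N(0.09) = 0.5359
Δ_call = e^(−qT)·N(d₁) = 0.9851·0.5359 = 0.5279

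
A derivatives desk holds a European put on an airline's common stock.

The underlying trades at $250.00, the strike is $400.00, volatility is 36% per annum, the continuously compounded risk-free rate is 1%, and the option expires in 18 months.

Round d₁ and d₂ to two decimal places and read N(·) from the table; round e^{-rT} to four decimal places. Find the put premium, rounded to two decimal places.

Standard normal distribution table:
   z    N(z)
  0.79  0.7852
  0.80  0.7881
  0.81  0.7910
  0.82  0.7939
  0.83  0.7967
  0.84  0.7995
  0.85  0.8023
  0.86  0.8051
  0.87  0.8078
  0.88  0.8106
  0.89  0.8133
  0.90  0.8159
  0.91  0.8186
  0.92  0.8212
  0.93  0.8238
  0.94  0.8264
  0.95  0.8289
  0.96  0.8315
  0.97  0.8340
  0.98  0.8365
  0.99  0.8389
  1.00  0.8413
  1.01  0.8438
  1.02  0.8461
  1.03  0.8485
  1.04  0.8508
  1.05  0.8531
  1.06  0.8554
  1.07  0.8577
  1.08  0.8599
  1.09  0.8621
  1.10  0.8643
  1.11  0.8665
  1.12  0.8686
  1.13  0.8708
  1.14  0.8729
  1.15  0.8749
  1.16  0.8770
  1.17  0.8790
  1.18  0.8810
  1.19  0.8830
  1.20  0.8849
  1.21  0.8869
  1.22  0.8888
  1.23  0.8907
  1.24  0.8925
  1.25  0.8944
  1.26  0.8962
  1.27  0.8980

$154.68

T = 1.5;  σ√T = 0.4409
d₁ = [ln(250/400) + (0.01 + 0.36²/2)·1.5] / 0.4409 = [-0.4700 + 0.1122] / 0.4409 = -0.8115 → -0.81
d₂ = d₁ − σ√T = -0.8115 − 0.4409 = -1.2524 → -1.25
e^(−rT) = e^(−0.01·1.5) = 0.9851
P = 400·0.9851·N(1.25) − 250·N(0.81) = 400·0.9851·0.8944 − 250·0.7910 = 352.4294 − 197.7500 = 154.6794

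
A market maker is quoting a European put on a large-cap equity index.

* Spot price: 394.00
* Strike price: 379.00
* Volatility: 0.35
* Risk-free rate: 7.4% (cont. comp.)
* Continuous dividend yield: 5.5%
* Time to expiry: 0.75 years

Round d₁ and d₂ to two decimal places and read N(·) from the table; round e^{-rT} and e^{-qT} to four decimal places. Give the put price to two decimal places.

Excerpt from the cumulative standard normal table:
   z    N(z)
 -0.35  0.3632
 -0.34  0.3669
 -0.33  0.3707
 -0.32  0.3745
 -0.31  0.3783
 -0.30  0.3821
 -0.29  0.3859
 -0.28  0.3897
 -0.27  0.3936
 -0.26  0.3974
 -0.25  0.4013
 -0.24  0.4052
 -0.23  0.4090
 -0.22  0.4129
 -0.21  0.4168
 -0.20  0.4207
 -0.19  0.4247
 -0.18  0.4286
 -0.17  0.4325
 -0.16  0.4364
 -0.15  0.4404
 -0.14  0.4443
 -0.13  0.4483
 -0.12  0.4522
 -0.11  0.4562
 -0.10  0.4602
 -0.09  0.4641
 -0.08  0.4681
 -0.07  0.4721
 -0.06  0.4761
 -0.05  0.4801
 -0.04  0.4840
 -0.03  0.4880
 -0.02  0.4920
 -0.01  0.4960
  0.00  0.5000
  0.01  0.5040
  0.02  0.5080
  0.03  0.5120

36.24

σ√T = 0.35·√0.75 = 0.3031
ln(S/K) + (r − q + σ²/2)T = ln(394/379) + (0.074 − 0.055 + 0.35²/2)·0.75 = 0.0388 + 0.0602 = 0.0990
d₁ = 0.0990 / 0.3031 = 0.3266 ⇒ 0.33
d₂ = d₁ − σ√T = 0.3266 − 0.3031 = 0.0235 ⇒ 0.02
e^(−qT) = e^(−0.055·0.75) = 0.9596;  e^(−rT) = e^(−0.074·0.75) = 0.9460
P = 379·0.9460·N(-0.02) − 394·0.9596·N(-0.33) = 379·0.9460·0.4920 − 394·0.9596·0.3707 = 176.3987 − 140.1551 = 36.2436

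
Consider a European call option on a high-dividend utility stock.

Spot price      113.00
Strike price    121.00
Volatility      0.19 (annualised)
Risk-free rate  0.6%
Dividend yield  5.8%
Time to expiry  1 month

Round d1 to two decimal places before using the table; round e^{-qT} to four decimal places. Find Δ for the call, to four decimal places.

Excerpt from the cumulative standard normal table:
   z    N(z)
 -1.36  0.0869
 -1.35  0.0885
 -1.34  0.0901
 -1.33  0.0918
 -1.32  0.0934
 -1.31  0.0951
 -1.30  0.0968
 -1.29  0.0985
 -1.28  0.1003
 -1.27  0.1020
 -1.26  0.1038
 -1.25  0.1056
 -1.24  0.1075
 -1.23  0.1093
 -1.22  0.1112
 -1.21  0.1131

0.0963

σ√T = 0.19·√0.08333 = 0.0548
ln(S/K) + (r − q + σ²/2)T = ln(113/121) + (0.006 − 0.058 + 0.19²/2)·0.08333 = -0.0684 − 0.0028 = -0.0712
d₁ = -0.0712 / 0.0548 = -1.2987 ≈ -1.30
N(d₁) = N(-1.30) = 0.0968
Δ_call = e^(−qT)·N(d₁) = 0.9952·0.0968 = 0.0963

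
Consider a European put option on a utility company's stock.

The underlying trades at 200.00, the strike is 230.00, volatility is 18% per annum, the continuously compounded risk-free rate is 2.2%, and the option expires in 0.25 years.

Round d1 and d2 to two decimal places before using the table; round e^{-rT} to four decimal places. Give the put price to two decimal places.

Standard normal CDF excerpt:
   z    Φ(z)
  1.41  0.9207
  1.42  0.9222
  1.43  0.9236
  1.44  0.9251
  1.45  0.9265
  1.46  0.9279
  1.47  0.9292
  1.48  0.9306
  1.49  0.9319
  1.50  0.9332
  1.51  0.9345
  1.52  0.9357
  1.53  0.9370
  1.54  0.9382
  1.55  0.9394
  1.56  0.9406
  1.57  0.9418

29.30

σ√T = 0.18·√0.25 = 0.0900
d₁ = [ln(200/230) + (0.022 + 0.18²/2)·0.25] / 0.0900 = [-0.1398 + 0.0095] / 0.0900 = -1.4468 ⇒ -1.45
d₂ = d₁ − σ√T = -1.4468 − 0.0900 = -1.5368 ⇒ -1.54
exp(−rT) = exp(−0.022·0.25) = 0.9945
N(−d₂) = N(1.54) = 0.9382;  N(−d₁) = N(1.45) = 0.9265
P = 230·0.9945·0.9382 − 200·0.9265 = 214.5992 − 185.3000 = 29.2992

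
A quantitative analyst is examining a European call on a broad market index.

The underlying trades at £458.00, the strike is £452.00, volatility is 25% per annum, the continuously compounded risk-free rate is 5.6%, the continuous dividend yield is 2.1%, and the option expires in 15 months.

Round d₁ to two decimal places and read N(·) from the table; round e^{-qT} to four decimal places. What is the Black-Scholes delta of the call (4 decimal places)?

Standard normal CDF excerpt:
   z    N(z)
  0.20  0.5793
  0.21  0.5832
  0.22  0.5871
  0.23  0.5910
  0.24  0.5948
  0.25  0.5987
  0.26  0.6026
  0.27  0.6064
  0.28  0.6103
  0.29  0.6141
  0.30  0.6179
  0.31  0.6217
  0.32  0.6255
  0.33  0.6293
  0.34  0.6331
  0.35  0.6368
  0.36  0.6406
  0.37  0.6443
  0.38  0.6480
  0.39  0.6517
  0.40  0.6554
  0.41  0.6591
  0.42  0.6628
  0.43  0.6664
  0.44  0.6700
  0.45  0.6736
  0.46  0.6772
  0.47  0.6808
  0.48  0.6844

0.6167

σ√T = 0.25·√1.25 = 0.2795
d₁ = [ln(458/452) + (0.056 − 0.021 + ½·0.25²)·1.25] / (σ√T) = (0.0132 + 0.0828) / 0.2795 = 0.3435 ⇒ 0.34
N(d₁) = N(0.34) = 0.6331
Δ_call = exp(−qT)·N(d₁) = 0.9741·0.6331 = 0.6167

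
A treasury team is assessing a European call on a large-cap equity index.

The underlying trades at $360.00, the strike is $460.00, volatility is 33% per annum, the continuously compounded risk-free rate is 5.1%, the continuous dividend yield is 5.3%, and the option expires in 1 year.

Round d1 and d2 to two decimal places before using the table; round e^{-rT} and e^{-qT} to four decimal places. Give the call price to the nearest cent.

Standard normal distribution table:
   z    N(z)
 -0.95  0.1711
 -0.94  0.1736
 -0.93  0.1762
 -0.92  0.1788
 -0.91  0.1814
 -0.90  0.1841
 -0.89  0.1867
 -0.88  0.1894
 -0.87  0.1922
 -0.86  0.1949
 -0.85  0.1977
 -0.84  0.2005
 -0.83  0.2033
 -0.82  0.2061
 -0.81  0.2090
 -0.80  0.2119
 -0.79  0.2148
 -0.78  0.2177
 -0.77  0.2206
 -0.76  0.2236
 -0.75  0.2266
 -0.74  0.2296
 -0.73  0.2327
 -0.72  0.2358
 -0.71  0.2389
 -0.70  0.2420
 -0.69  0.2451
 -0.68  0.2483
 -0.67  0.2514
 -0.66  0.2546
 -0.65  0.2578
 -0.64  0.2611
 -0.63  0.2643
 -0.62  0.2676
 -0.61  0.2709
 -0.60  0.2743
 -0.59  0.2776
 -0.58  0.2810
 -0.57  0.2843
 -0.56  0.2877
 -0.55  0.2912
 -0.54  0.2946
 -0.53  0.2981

T = 1;  σ√T = 0.3300
d₁ = [ln(360/460) + (0.051 − 0.053 + ½·0.33²)·1] / (σ√T) = (-0.2451 + 0.0525) / 0.3300 = -0.5839 ⇒ -0.58
d₂ = -0.5839 − 0.3300 = -0.9139 ⇒ -0.91
exp(−qT) = exp(−0.053·1) = 0.9484;  exp(−rT) = exp(−0.051·1) = 0.9503
C = 360·0.9484·N(-0.58) − 460·0.9503·N(-0.91) = 360·0.9484·0.2810 − 460·0.9503·0.1814 = 95.9401 − 79.2968 = 16.6433

$16.64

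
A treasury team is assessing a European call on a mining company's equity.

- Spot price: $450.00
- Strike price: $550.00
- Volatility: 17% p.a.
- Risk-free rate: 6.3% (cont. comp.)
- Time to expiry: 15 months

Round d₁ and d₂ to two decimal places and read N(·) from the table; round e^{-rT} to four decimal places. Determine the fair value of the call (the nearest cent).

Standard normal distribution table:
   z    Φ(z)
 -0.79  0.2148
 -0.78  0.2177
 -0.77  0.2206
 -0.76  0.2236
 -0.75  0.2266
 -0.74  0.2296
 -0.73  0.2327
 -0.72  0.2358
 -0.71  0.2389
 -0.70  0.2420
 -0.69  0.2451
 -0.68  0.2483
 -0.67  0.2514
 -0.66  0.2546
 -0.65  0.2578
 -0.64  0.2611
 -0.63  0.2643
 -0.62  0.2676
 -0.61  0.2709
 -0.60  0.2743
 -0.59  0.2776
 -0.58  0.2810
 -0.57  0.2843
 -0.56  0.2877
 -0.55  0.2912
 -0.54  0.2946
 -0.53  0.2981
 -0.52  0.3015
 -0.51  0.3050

T = 1.25;  σ√T = 0.1901
d₁ = [ln(450/550) + (0.063 + 0.17²/2)·1.25] / 0.1901 = [-0.2007 + 0.0968] / 0.1901 = -0.5464 ≈ -0.55
d₂ = d₁ − σ√T = -0.5464 − 0.1901 = -0.7365 ≈ -0.74
exp(−rT) = exp(−0.063·1.25) = 0.9243
N(d₁) = N(-0.55) = 0.2912;  N(d₂) = N(-0.74) = 0.2296
C = 450·0.2912 − 550·0.9243·0.2296 = 131.0400 − 116.7206 = 14.3194

$14.32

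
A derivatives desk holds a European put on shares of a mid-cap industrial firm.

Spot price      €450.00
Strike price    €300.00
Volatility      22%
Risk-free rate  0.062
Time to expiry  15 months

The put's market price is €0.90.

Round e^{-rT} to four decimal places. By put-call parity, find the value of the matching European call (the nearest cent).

€173.28

e^(−rT) = e^(−0.062·1.25) = 0.9254
Put-call parity: C − P = S − K·e^(−rT) = 450 − 300·0.9254 = 450 − 277.6200 = 172.3800
C = P + (C − P) = 0.90 + (172.3800) = 173.2800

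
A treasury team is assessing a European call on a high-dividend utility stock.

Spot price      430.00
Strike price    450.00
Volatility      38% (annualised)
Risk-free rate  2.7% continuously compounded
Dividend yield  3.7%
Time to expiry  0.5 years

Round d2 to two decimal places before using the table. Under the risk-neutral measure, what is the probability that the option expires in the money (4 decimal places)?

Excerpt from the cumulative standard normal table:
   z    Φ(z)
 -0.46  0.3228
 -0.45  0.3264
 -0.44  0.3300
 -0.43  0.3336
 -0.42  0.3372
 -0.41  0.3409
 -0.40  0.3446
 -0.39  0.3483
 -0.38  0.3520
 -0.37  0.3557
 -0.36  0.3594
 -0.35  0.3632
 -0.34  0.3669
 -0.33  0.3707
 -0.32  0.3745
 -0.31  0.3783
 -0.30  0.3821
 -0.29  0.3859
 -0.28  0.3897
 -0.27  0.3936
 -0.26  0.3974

T = 0.5;  σ√T = 0.2687
d₁ = [ln(430/450) + (0.027 − 0.037 + ½·0.38²)·0.5] / (σ√T) = (-0.0455 + 0.0311) / 0.2687 = -0.0535 ⇒ -0.05
d₂ = -0.0535 − 0.2687 = -0.3222 ⇒ -0.32
Pr(exercise) under Q = N(d₂) = 0.3745

0.3745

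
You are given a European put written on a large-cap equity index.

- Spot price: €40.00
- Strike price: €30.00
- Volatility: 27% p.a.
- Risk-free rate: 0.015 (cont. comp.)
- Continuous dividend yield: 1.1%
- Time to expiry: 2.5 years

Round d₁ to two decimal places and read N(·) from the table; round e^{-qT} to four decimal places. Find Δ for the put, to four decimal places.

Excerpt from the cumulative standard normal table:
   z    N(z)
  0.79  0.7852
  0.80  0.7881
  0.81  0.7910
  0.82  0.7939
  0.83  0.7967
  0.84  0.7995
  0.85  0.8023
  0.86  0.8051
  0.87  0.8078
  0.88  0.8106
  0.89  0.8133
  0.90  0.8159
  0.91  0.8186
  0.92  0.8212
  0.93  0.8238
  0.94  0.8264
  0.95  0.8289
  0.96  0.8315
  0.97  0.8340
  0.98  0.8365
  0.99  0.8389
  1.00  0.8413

σ√T = 0.27 × 1.5811 = 0.4269
ln(S/K) + (r − q + σ²/2)T = ln(40/30) + (0.015 − 0.011 + 0.27²/2)·2.5 = 0.2877 + 0.1011 = 0.3888
d₁ = 0.3888 / 0.4269 = 0.9108 ⇒ 0.91
N(d₁) = N(0.91) = 0.8186
Δ_put = exp(−qT)·(N(d₁) − 1) = 0.9729·(0.8186 − 1) = -0.1765

-0.1765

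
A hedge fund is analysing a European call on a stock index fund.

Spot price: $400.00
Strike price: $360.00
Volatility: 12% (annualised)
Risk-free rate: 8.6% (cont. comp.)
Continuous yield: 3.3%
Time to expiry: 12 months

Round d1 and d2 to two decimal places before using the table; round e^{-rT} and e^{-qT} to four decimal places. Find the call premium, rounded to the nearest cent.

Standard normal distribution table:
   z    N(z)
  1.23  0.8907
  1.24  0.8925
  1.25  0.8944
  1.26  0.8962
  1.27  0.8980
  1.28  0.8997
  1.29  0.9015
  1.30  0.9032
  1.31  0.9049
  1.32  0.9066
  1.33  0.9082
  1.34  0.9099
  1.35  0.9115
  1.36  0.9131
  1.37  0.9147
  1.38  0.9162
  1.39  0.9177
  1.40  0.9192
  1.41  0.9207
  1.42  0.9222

$58.52

T = 1;  σ√T = 0.1200
d₁ = [ln(400/360) + (0.086 − 0.033 + 0.12²/2)·1] / 0.1200 = [0.1054 + 0.0602] / 0.1200 = 1.3797 ≈ 1.38
d₂ = d₁ − σ√T = 1.3797 − 0.1200 = 1.2597 ≈ 1.26
exp(−qT) = exp(−0.033·1) = 0.9675;  exp(−rT) = exp(−0.086·1) = 0.9176
C = 400·0.9675·N(1.38) − 360·0.9176·N(1.26) = 400·0.9675·0.9162 − 360·0.9176·0.8962 = 354.5694 − 296.0471 = 58.5223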